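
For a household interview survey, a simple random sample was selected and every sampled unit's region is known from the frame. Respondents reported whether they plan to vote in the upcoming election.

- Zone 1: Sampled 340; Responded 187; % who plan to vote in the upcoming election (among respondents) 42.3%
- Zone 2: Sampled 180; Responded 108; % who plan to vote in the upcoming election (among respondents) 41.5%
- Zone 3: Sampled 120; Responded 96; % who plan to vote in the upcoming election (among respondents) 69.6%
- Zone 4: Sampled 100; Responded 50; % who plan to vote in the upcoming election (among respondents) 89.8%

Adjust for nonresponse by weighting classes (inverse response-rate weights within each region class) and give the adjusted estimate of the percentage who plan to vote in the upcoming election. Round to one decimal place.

53.0%

Class response rates: Zone 1 187/340 = 55%, Zone 2 108/180 = 60%, Zone 3 96/120 = 80%, Zone 4 50/100 = 50%.
Each respondent's weight = sampled/responded in their class; summing within a class gives n_sampled, so:
  Zone 1: 340 × 42.3 = 14382
  Zone 2: 180 × 41.5 = 7470
  Zone 3: 120 × 69.6 = 8352
  Zone 4: 100 × 89.8 = 8980
Adjusted estimate = 39,184 / 740 = 52.9514 → 53.0%.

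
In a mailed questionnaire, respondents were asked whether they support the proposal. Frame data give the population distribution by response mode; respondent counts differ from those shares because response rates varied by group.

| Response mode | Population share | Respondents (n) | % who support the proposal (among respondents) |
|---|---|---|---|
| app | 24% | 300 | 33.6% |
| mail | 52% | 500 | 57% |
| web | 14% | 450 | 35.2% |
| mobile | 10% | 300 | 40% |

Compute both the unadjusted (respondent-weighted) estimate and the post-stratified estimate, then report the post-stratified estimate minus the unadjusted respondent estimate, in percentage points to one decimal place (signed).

+3.8 percentage points

Without adjustment, the pooled respondent share is:
  (300/1550)×33.6 + (500/1550)×57 + (450/1550)×35.2 + (300/1550)×40 = 42.8516%
Post-stratified estimate weights by population shares:
  0.24×33.6 + 0.52×57 + 0.14×35.2 + 0.1×40 = 46.632%
Difference = 46.632 − 42.8516 = 3.7804 pp.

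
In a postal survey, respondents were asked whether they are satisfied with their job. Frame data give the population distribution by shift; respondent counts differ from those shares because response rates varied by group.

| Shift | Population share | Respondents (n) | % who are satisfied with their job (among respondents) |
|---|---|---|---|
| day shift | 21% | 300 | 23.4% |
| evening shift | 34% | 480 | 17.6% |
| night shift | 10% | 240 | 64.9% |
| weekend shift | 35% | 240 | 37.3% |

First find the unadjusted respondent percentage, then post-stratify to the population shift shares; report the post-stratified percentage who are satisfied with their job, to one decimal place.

Naive respondent-only estimate (weights = respondent counts):
  (300/1260)×23.4 + (480/1260)×17.6 + (240/1260)×64.9 + (240/1260)×37.3 = 31.7429%
Reweighting by population shift shares:
  0.21×23.4 + 0.34×17.6 + 0.1×64.9 + 0.35×37.3 = 30.443%

30.4%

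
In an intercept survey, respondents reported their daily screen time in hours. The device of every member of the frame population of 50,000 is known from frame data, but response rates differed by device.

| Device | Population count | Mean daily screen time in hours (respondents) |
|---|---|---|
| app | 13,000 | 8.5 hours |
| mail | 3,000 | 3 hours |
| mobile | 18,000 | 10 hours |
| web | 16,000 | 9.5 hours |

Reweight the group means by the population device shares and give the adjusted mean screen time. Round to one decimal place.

Weight each group's respondent value by its population share:
  app: (13,000/50,000) × 8.5 = 2.21
  mail: (3,000/50,000) × 3 = 0.18
  mobile: (18,000/50,000) × 10 = 3.6
  web: (16,000/50,000) × 9.5 = 3.04
Post-stratified estimate = 9.03 → 9.0.

9.0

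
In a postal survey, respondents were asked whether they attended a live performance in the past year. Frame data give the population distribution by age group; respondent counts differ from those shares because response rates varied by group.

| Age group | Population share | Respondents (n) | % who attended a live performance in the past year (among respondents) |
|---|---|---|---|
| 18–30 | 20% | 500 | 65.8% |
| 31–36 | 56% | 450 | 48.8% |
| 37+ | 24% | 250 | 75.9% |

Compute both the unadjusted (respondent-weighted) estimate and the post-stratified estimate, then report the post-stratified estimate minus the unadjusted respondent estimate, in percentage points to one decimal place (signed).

Unadjusted (pooled respondent) estimate weights by respondent counts:
  (500/1200)×65.8 + (450/1200)×48.8 + (250/1200)×75.9 = 61.5292%
Reweighting by population age group shares:
  0.2×65.8 + 0.56×48.8 + 0.24×75.9 = 58.704%
Difference = 58.704 − 61.5292 = -2.8252 pp.

-2.8 percentage points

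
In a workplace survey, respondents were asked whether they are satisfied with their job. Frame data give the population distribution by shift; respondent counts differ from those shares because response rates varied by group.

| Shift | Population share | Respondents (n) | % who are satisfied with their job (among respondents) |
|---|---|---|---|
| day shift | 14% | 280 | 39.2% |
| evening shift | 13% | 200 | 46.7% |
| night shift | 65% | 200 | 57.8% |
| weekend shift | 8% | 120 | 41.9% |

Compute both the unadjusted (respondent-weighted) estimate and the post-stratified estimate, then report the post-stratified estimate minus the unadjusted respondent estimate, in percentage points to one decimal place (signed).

Naive respondent-only estimate (weights = respondent counts):
  (280/800)×39.2 + (200/800)×46.7 + (200/800)×57.8 + (120/800)×41.9 = 46.13%
Post-stratified estimate weights by population shares:
  0.14×39.2 + 0.13×46.7 + 0.65×57.8 + 0.08×41.9 = 52.481%
Difference = 52.481 − 46.13 = 6.351 pp.

+6.4 percentage points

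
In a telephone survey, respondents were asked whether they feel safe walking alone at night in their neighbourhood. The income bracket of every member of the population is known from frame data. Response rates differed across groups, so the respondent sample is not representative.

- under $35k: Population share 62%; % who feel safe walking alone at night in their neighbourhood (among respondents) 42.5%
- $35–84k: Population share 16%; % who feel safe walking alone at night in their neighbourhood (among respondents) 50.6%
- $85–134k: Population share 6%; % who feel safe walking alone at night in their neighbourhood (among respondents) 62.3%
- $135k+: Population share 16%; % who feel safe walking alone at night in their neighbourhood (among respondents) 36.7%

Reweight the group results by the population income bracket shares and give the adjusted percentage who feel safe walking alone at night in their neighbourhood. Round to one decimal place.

Weight each group's respondent value by its population share:
  under $35k: 0.62 × 42.5 = 26.35
  $35–84k: 0.16 × 50.6 = 8.096
  $85–134k: 0.06 × 62.3 = 3.738
  $135k+: 0.16 × 36.7 = 5.872
Post-stratified estimate = 44.056 → 44.1%.

44.1%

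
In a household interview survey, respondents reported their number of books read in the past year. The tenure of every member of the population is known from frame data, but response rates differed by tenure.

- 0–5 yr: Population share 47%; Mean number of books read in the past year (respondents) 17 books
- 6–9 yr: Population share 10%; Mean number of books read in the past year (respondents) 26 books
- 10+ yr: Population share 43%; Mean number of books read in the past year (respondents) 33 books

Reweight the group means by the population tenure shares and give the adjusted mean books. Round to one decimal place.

Reweight to the known tenure distribution:
  0–5 yr: 0.47 × 17 = 7.99
  6–9 yr: 0.1 × 26 = 2.6
  10+ yr: 0.43 × 33 = 14.19
Post-stratified estimate = 24.78 → 24.8.

24.8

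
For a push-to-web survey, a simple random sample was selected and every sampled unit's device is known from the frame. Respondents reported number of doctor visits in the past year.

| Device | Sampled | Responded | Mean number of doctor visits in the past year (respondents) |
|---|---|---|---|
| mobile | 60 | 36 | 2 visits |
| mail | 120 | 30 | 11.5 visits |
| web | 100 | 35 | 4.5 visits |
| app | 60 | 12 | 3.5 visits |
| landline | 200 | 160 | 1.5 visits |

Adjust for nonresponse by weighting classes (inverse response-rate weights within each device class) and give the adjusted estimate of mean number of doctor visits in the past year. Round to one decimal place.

4.6

Response rates by class: mobile 36/60 = 60%, mail 30/120 = 25%, web 35/100 = 35%, app 12/60 = 20%, landline 160/200 = 80%.
Weighting each respondent by the inverse class response rate inflates each class back to its sampled size, so the class weight is n_sampled:
  mobile: 60 × 2 = 120
  mail: 120 × 11.5 = 1380
  web: 100 × 4.5 = 450
  app: 60 × 3.5 = 210
  landline: 200 × 1.5 = 300
Adjusted estimate = 2460 / 540 = 4.55556 → 4.6.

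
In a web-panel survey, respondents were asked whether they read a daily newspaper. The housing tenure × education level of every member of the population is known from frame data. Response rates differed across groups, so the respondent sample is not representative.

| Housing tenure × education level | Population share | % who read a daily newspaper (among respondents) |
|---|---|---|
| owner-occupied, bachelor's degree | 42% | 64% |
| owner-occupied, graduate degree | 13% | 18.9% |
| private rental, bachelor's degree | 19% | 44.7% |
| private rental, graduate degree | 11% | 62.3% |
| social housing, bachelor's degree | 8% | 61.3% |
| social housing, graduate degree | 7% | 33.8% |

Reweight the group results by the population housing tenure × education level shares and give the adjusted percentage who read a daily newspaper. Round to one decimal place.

Reweight to the known housing tenure × education level distribution:
  owner-occupied, bachelor's degree: 0.42 × 64 = 26.88
  owner-occupied, graduate degree: 0.13 × 18.9 = 2.457
  private rental, bachelor's degree: 0.19 × 44.7 = 8.493
  private rental, graduate degree: 0.11 × 62.3 = 6.853
  social housing, bachelor's degree: 0.08 × 61.3 = 4.904
  social housing, graduate degree: 0.07 × 33.8 = 2.366
Post-stratified estimate = 51.953 → 52.0%.

52.0%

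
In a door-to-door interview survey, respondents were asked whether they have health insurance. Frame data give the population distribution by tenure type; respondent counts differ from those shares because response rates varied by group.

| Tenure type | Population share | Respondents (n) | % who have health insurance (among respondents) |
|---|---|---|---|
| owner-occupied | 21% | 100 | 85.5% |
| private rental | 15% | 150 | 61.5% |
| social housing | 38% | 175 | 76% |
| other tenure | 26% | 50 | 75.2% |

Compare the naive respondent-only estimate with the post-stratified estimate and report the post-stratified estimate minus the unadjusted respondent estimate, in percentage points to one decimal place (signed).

Without adjustment, the pooled respondent share is:
  (100/475)×85.5 + (150/475)×61.5 + (175/475)×76 + (50/475)×75.2 = 73.3368%
Post-stratifying to population shares instead:
  0.21×85.5 + 0.15×61.5 + 0.38×76 + 0.26×75.2 = 75.612%
Difference = 75.612 − 73.3368 = 2.2752 pp.

+2.3 percentage points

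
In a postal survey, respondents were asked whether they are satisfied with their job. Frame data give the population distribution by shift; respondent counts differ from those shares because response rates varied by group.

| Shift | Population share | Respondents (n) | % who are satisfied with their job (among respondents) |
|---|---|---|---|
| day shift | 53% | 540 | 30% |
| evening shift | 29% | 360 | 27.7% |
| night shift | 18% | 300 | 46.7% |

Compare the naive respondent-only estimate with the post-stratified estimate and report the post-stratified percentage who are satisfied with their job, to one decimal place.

32.3%

Unadjusted (pooled respondent) estimate weights by respondent counts:
  (540/1200)×30 + (360/1200)×27.7 + (300/1200)×46.7 = 33.485%
Reweighting by population shift shares:
  0.53×30 + 0.29×27.7 + 0.18×46.7 = 32.339%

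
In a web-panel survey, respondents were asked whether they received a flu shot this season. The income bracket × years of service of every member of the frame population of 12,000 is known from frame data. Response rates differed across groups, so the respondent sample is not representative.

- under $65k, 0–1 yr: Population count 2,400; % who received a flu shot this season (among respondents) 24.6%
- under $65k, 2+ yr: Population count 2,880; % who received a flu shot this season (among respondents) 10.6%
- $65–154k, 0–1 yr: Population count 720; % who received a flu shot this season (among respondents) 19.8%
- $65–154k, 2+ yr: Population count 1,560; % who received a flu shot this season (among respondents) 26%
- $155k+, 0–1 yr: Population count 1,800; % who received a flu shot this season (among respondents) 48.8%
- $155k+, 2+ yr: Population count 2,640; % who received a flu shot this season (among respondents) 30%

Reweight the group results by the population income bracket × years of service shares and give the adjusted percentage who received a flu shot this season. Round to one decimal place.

26.0%

Each cell contributes population-share × respondent value:
  under $65k, 0–1 yr: (2,400/12,000) × 24.6 = 4.92
  under $65k, 2+ yr: (2,880/12,000) × 10.6 = 2.544
  $65–154k, 0–1 yr: (720/12,000) × 19.8 = 1.188
  $65–154k, 2+ yr: (1,560/12,000) × 26 = 3.38
  $155k+, 0–1 yr: (1,800/12,000) × 48.8 = 7.32
  $155k+, 2+ yr: (2,640/12,000) × 30 = 6.6
Post-stratified estimate = 25.952 → 26.0%.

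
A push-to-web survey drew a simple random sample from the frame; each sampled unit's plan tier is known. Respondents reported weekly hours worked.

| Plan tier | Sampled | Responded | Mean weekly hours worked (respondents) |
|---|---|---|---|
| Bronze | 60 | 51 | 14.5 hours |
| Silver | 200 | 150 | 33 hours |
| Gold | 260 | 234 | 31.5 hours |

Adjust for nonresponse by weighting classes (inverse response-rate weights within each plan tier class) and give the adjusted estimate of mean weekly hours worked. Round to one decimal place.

Response rates by class: Bronze 51/60 = 85%, Silver 150/200 = 75%, Gold 234/260 = 90%.
With weight = n_sampled/n_responded per class, the weighted class total is n_sampled:
  Bronze: 60 × 14.5 = 870
  Silver: 200 × 33 = 6600
  Gold: 260 × 31.5 = 8190
Adjusted estimate = 15,660 / 520 = 30.1154 → 30.1.

30.1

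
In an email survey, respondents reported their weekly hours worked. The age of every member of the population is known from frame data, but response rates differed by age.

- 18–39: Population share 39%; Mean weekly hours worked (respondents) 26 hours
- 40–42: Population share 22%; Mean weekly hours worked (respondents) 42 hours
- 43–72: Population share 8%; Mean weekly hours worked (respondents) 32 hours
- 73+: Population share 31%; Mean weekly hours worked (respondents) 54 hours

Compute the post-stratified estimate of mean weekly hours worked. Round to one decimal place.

Reweight to the known age distribution:
  18–39: 0.39 × 26 = 10.14
  40–42: 0.22 × 42 = 9.24
  43–72: 0.08 × 32 = 2.56
  73+: 0.31 × 54 = 16.74
Post-stratified estimate = 38.68 → 38.7.

38.7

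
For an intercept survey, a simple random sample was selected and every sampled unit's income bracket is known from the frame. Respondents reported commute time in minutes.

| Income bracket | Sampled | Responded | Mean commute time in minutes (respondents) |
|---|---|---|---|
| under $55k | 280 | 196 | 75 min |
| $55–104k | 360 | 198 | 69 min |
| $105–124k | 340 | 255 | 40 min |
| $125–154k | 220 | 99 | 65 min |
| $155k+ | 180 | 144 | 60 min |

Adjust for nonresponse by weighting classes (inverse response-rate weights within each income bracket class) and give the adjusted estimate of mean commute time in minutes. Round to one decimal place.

61.3

Class response rates: under $55k 196/280 = 70%, $55–104k 198/360 = 55%, $105–124k 255/340 = 75%, $125–154k 99/220 = 45%, $155k+ 144/180 = 80%.
With weight = n_sampled/n_responded per class, the weighted class total is n_sampled:
  under $55k: 280 × 75 = 21,000
  $55–104k: 360 × 69 = 24,840
  $105–124k: 340 × 40 = 13,600
  $125–154k: 220 × 65 = 14,300
  $155k+: 180 × 60 = 10,800
Adjusted estimate = 84,540 / 1,380 = 61.2609 → 61.3.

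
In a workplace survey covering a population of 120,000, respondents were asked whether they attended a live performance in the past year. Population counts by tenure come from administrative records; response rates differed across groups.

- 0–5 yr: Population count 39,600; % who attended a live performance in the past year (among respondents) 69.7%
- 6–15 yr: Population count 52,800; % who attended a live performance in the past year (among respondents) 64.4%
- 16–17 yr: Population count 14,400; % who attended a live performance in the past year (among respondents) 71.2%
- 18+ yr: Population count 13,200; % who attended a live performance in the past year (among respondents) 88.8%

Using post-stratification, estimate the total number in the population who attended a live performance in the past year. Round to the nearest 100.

83,600

Estimated count per cell = population count × respondent percentage:
  0–5 yr: 39,600 × 69.7% = 27601.2
  6–15 yr: 52,800 × 64.4% = 34003.2
  16–17 yr: 14,400 × 71.2% = 10252.8
  18+ yr: 13,200 × 88.8% = 11721.6
Estimated total = 83578.8 → 83,600.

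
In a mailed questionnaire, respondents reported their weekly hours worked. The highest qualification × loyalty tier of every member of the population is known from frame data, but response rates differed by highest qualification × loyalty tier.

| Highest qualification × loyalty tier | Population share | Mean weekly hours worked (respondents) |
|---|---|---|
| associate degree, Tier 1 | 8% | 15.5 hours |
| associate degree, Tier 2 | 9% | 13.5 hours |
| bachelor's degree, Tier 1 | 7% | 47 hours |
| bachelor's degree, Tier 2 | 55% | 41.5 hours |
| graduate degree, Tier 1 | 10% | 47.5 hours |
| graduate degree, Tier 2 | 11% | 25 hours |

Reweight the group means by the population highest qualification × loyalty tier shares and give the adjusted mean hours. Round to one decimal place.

36.1

Weight each group's respondent value by its population share:
  associate degree, Tier 1: 0.08 × 15.5 = 1.24
  associate degree, Tier 2: 0.09 × 13.5 = 1.215
  bachelor's degree, Tier 1: 0.07 × 47 = 3.29
  bachelor's degree, Tier 2: 0.55 × 41.5 = 22.825
  graduate degree, Tier 1: 0.1 × 47.5 = 4.75
  graduate degree, Tier 2: 0.11 × 25 = 2.75
Post-stratified estimate = 36.07 → 36.1.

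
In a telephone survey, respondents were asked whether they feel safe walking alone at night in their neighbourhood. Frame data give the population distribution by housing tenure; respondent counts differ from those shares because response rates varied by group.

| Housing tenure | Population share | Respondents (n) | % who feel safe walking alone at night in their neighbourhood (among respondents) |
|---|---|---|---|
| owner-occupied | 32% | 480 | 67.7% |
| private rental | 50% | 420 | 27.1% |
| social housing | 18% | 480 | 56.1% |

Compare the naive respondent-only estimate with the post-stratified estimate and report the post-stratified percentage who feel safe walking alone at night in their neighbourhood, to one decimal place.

Unadjusted (pooled respondent) estimate weights by respondent counts:
  (480/1380)×67.7 + (420/1380)×27.1 + (480/1380)×56.1 = 51.3087%
Reweighting by population housing tenure shares:
  0.32×67.7 + 0.5×27.1 + 0.18×56.1 = 45.312%

45.3%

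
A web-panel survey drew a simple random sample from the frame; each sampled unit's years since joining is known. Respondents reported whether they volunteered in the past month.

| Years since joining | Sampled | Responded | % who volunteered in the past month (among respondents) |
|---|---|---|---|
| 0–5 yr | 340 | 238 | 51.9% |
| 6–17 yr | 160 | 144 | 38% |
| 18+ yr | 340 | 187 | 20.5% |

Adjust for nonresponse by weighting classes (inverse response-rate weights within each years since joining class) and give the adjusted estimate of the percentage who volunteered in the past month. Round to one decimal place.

36.5%

Response rates by class: 0–5 yr 238/340 = 70%, 6–17 yr 144/160 = 90%, 18+ yr 187/340 = 55%.
With weight = n_sampled/n_responded per class, the weighted class total is n_sampled:
  0–5 yr: 340 × 51.9 = 17,646
  6–17 yr: 160 × 38 = 6080
  18+ yr: 340 × 20.5 = 6970
Adjusted estimate = 30,696 / 840 = 36.5429 → 36.5%.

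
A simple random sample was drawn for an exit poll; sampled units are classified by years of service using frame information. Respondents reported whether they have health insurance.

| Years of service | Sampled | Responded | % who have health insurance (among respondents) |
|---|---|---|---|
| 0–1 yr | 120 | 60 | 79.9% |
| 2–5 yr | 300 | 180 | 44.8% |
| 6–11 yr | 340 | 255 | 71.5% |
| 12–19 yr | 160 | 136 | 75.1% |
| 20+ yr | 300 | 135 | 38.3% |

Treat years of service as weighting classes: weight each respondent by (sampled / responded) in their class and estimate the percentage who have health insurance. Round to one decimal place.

Class response rates: 0–1 yr 60/120 = 50%, 2–5 yr 180/300 = 60%, 6–11 yr 255/340 = 75%, 12–19 yr 136/160 = 85%, 20+ yr 135/300 = 45%.
Inverse-response-rate weighting restores each class to its sampled count, so class totals weight by n_sampled:
  0–1 yr: 120 × 79.9 = 9588
  2–5 yr: 300 × 44.8 = 13,440
  6–11 yr: 340 × 71.5 = 24,310
  12–19 yr: 160 × 75.1 = 12,016
  20+ yr: 300 × 38.3 = 11,490
Adjusted estimate = 70,844 / 1,220 = 58.0689 → 58.1%.

58.1%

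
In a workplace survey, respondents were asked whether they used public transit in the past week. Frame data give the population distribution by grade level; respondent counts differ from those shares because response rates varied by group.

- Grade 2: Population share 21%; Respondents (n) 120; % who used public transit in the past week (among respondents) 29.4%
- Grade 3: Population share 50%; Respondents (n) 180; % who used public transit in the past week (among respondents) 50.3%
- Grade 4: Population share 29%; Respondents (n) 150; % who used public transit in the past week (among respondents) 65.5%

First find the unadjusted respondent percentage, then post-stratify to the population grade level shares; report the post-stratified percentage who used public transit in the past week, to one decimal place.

50.3%

Naive respondent-only estimate (weights = respondent counts):
  (120/450)×29.4 + (180/450)×50.3 + (150/450)×65.5 = 49.7933%
Reweighting by population grade level shares:
  0.21×29.4 + 0.5×50.3 + 0.29×65.5 = 50.319%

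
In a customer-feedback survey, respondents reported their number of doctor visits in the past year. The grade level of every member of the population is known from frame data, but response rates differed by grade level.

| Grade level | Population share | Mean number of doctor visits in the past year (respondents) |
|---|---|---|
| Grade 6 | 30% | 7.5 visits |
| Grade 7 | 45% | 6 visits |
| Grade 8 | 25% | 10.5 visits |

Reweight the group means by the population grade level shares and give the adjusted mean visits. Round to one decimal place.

Each cell contributes population-share × respondent value:
  Grade 6: 0.3 × 7.5 = 2.25
  Grade 7: 0.45 × 6 = 2.7
  Grade 8: 0.25 × 10.5 = 2.625
Post-stratified estimate = 7.575 → 7.6.

7.6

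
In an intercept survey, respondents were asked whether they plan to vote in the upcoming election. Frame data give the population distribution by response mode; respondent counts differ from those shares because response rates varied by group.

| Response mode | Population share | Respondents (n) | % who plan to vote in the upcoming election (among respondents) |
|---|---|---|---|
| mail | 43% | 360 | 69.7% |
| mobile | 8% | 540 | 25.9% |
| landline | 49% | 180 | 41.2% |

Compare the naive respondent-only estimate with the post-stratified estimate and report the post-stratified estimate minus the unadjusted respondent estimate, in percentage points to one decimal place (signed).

+9.2 percentage points

Naive respondent-only estimate (weights = respondent counts):
  (360/1080)×69.7 + (540/1080)×25.9 + (180/1080)×41.2 = 43.05%
Reweighting by population response mode shares:
  0.43×69.7 + 0.08×25.9 + 0.49×41.2 = 52.231%
Difference = 52.231 − 43.05 = 9.181 pp.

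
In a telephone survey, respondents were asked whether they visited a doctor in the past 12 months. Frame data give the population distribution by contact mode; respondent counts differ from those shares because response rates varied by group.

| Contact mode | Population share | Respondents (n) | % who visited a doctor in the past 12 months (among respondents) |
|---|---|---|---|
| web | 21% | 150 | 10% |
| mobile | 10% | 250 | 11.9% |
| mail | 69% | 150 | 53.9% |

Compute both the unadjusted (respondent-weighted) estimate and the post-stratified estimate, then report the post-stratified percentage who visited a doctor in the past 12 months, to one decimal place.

Naive respondent-only estimate (weights = respondent counts):
  (150/550)×10 + (250/550)×11.9 + (150/550)×53.9 = 22.8364%
Reweighting by population contact mode shares:
  0.21×10 + 0.1×11.9 + 0.69×53.9 = 40.481%

40.5%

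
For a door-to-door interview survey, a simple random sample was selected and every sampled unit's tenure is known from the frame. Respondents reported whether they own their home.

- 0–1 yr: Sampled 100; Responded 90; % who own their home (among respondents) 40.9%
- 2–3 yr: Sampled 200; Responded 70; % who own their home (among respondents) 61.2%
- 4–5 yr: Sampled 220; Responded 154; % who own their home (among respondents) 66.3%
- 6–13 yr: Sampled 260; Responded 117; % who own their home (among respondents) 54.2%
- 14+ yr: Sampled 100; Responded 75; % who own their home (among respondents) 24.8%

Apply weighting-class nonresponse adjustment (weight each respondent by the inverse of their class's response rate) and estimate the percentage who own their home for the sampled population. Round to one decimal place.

54.0%

Response rates by class: 0–1 yr 90/100 = 90%, 2–3 yr 70/200 = 35%, 4–5 yr 154/220 = 70%, 6–13 yr 117/260 = 45%, 14+ yr 75/100 = 75%.
Inverse-response-rate weighting restores each class to its sampled count, so class totals weight by n_sampled:
  0–1 yr: 100 × 40.9 = 4090
  2–3 yr: 200 × 61.2 = 12,240
  4–5 yr: 220 × 66.3 = 14,586
  6–13 yr: 260 × 54.2 = 14,092
  14+ yr: 100 × 24.8 = 2480
Adjusted estimate = 47,488 / 880 = 53.9636 → 54.0%.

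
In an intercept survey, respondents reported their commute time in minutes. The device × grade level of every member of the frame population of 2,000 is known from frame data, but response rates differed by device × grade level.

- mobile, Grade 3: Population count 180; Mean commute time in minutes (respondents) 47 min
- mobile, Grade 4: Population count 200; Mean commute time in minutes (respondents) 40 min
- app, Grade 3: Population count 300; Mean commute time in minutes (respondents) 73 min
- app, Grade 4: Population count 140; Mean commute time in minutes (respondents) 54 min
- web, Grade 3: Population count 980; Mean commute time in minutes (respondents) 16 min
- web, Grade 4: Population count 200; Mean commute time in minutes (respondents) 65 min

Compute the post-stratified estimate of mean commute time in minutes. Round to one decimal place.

37.3

Weight each group's respondent value by its population share:
  mobile, Grade 3: (180/2,000) × 47 = 4.23
  mobile, Grade 4: (200/2,000) × 40 = 4
  app, Grade 3: (300/2,000) × 73 = 10.95
  app, Grade 4: (140/2,000) × 54 = 3.78
  web, Grade 3: (980/2,000) × 16 = 7.84
  web, Grade 4: (200/2,000) × 65 = 6.5
Post-stratified estimate = 37.3 → 37.3.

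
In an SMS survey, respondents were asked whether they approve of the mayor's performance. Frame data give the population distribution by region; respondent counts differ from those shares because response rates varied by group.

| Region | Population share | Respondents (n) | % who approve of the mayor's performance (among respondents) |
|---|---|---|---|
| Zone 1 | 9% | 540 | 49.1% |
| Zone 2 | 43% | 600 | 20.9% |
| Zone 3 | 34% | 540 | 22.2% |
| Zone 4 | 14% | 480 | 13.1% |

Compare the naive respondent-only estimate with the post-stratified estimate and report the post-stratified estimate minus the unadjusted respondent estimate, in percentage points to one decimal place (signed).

-3.8 percentage points

Unadjusted (pooled respondent) estimate weights by respondent counts:
  (540/2160)×49.1 + (600/2160)×20.9 + (540/2160)×22.2 + (480/2160)×13.1 = 26.5417%
Post-stratified estimate weights by population shares:
  0.09×49.1 + 0.43×20.9 + 0.34×22.2 + 0.14×13.1 = 22.788%
Difference = 22.788 − 26.5417 = -3.7537 pp.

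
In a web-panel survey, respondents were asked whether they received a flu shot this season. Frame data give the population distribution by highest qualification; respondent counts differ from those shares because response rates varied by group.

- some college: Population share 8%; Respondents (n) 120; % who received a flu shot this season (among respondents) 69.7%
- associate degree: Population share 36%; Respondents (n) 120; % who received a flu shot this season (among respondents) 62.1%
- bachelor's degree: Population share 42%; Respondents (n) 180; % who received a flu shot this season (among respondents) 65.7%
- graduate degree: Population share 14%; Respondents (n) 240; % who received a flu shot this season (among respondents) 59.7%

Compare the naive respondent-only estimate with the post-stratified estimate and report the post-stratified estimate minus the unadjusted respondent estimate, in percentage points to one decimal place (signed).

Without adjustment, the pooled respondent share is:
  (120/660)×69.7 + (120/660)×62.1 + (180/660)×65.7 + (240/660)×59.7 = 63.5909%
Reweighting by population highest qualification shares:
  0.08×69.7 + 0.36×62.1 + 0.42×65.7 + 0.14×59.7 = 63.884%
Difference = 63.884 − 63.5909 = 0.2931 pp.

+0.3 percentage points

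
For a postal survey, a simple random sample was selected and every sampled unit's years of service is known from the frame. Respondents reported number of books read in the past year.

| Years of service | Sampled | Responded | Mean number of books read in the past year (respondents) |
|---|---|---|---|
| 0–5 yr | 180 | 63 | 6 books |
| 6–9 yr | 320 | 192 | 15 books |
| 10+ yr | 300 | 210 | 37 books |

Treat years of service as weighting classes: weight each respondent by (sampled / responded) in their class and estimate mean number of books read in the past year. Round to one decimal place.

Class response rates: 0–5 yr 63/180 = 35%, 6–9 yr 192/320 = 60%, 10+ yr 210/300 = 70%.
Each respondent's weight = sampled/responded in their class; summing within a class gives n_sampled, so:
  0–5 yr: 180 × 6 = 1080
  6–9 yr: 320 × 15 = 4800
  10+ yr: 300 × 37 = 11,100
Adjusted estimate = 16,980 / 800 = 21.225 → 21.2.

21.2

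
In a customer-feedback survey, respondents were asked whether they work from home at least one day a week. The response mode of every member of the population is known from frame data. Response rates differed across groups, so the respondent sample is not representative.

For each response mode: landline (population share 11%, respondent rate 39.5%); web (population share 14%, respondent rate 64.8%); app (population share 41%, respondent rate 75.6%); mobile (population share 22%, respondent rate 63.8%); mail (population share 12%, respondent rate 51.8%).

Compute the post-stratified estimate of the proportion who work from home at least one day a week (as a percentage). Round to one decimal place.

64.7%

Each cell contributes population-share × respondent value:
  landline: 0.11 × 39.5 = 4.345
  web: 0.14 × 64.8 = 9.072
  app: 0.41 × 75.6 = 30.996
  mobile: 0.22 × 63.8 = 14.036
  mail: 0.12 × 51.8 = 6.216
Post-stratified estimate = 64.665 → 64.7%.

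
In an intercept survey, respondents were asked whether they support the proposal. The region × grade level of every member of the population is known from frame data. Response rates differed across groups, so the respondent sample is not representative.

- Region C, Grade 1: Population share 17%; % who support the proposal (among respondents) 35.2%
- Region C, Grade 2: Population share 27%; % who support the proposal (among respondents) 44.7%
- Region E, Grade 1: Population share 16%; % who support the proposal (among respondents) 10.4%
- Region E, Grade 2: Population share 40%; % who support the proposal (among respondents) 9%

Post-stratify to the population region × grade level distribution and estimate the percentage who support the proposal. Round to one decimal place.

Each cell contributes population-share × respondent value:
  Region C, Grade 1: 0.17 × 35.2 = 5.984
  Region C, Grade 2: 0.27 × 44.7 = 12.069
  Region E, Grade 1: 0.16 × 10.4 = 1.664
  Region E, Grade 2: 0.4 × 9 = 3.6
Post-stratified estimate = 23.317 → 23.3%.

23.3%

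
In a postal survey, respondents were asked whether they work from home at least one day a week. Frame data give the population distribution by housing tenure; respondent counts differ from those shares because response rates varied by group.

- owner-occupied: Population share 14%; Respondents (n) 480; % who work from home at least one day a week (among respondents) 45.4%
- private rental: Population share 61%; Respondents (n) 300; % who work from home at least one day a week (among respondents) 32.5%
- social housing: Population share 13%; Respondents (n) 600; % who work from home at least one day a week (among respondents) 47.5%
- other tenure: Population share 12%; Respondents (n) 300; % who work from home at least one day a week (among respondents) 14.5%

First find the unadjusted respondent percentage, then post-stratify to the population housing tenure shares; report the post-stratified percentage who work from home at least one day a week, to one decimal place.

34.1%

Naive respondent-only estimate (weights = respondent counts):
  (480/1680)×45.4 + (300/1680)×32.5 + (600/1680)×47.5 + (300/1680)×14.5 = 38.3286%
Reweighting by population housing tenure shares:
  0.14×45.4 + 0.61×32.5 + 0.13×47.5 + 0.12×14.5 = 34.096%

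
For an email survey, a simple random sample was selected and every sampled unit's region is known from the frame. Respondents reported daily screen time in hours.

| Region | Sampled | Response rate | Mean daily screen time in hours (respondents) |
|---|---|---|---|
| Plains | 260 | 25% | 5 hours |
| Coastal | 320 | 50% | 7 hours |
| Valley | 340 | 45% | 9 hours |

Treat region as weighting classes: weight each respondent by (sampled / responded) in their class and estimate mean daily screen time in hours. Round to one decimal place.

Inverse-response-rate weighting restores each class to its sampled count, so class totals weight by n_sampled:
  Plains: 260 × 5 = 1300
  Coastal: 320 × 7 = 2240
  Valley: 340 × 9 = 3060
Adjusted estimate = 6600 / 920 = 7.17391 → 7.2.

7.2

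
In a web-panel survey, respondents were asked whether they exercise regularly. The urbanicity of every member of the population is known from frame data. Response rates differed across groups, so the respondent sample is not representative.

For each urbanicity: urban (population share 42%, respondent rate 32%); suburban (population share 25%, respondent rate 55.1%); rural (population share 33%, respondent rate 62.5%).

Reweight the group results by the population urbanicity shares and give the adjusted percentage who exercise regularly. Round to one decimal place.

47.8%

Reweight to the known urbanicity distribution:
  urban: 0.42 × 32 = 13.44
  suburban: 0.25 × 55.1 = 13.775
  rural: 0.33 × 62.5 = 20.625
Post-stratified estimate = 47.84 → 47.8%.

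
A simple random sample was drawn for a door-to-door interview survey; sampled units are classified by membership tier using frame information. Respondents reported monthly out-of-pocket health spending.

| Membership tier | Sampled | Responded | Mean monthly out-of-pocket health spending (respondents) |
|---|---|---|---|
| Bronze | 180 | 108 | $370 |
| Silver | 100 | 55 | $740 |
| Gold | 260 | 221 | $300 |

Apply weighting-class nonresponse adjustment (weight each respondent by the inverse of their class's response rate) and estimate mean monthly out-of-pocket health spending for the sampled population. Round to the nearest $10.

Response rates by class: Bronze 108/180 = 60%, Silver 55/100 = 55%, Gold 221/260 = 85%.
With weight = n_sampled/n_responded per class, the weighted class total is n_sampled:
  Bronze: 180 × 370 = 66,600
  Silver: 100 × 740 = 74,000
  Gold: 260 × 300 = 78,000
Adjusted estimate = 218,600 / 540 = 404.815 → $400.

$400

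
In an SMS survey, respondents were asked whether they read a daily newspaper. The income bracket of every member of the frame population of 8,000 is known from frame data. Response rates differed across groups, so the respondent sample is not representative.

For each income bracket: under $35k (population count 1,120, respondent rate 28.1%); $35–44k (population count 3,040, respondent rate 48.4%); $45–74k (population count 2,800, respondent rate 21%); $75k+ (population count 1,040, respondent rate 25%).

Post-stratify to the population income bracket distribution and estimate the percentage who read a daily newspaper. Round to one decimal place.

32.9%

Post-stratification weights by population share, not respondent share:
  under $35k: (1,120/8,000) × 28.1 = 3.934
  $35–44k: (3,040/8,000) × 48.4 = 18.392
  $45–74k: (2,800/8,000) × 21 = 7.35
  $75k+: (1,040/8,000) × 25 = 3.25
Post-stratified estimate = 32.926 → 32.9%.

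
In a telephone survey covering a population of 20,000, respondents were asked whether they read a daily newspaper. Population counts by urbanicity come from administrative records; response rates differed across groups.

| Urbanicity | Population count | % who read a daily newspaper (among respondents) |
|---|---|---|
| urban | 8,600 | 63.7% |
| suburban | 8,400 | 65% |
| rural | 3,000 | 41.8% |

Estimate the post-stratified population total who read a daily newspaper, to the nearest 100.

12,200

Apply each group's respondent rate to its population count:
  urban: 8,600 × 63.7% = 5478.2
  suburban: 8,400 × 65% = 5460
  rural: 3,000 × 41.8% = 1254
Estimated total = 12192.2 → 12,200.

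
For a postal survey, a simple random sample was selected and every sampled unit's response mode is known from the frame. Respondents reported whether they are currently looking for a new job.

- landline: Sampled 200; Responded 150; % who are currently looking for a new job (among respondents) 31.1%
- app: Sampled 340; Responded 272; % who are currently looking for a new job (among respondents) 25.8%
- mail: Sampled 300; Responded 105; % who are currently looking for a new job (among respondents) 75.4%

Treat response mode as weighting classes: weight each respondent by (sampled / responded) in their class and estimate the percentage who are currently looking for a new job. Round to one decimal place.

44.8%

Class response rates: landline 150/200 = 75%, app 272/340 = 80%, mail 105/300 = 35%.
Inverse-response-rate weighting restores each class to its sampled count, so class totals weight by n_sampled:
  landline: 200 × 31.1 = 6220
  app: 340 × 25.8 = 8772
  mail: 300 × 75.4 = 22,620
Adjusted estimate = 37,612 / 840 = 44.7762 → 44.8%.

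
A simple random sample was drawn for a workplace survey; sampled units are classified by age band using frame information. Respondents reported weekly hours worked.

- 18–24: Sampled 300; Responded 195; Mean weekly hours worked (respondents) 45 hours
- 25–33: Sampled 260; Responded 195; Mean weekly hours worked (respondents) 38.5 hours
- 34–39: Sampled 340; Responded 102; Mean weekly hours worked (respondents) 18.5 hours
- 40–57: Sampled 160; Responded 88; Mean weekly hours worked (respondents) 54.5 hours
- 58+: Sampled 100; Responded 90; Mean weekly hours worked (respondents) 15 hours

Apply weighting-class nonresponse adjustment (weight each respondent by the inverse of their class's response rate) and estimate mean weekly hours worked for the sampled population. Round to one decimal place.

34.5

Response rates by class: 18–24 195/300 = 65%, 25–33 195/260 = 75%, 34–39 102/340 = 30%, 40–57 88/160 = 55%, 58+ 90/100 = 90%.
With weight = n_sampled/n_responded per class, the weighted class total is n_sampled:
  18–24: 300 × 45 = 13,500
  25–33: 260 × 38.5 = 10,010
  34–39: 340 × 18.5 = 6290
  40–57: 160 × 54.5 = 8720
  58+: 100 × 15 = 1500
Adjusted estimate = 40,020 / 1,160 = 34.5 → 34.5.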